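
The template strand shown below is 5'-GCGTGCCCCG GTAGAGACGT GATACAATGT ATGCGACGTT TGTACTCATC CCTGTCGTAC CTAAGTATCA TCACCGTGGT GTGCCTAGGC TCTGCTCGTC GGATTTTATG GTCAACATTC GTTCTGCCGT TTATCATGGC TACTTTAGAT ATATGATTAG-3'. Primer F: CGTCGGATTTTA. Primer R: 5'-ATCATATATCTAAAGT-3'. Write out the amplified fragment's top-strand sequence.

5'-CGTCGGATTTTATGGTCAACATTCGTTCTGCCGTTTATCATGGCTACTTTAGATATATGAT-3'

Scanning the template, CGTCGGATTTTA occurs at positions 97–108; this primer anneals to the bottom strand there with its 3' end pointing downstream.
Taking the reverse complement of ATCATATATCTAAAGT gives ACTTTAGATATATGAT, found at positions 142–157 on the template; the primer anneals here to the top strand with its 3' end pointing upstream.
The product is the template from position 97 through 157 (61 bp).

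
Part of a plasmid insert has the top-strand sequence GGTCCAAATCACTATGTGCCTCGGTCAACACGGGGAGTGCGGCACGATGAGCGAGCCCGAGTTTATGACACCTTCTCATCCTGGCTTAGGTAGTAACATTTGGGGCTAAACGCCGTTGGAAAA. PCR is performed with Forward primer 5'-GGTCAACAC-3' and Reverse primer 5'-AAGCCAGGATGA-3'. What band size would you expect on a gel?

Scanning the template, GGTCAACAC occurs at positions 23–31; this primer anneals to the bottom strand there with its 3' end pointing downstream.
The reverse primer's reverse complement is TCATCCTGGCTT, which matches the template at positions 76–87.
Amplicon spans positions 23–87: 65 bp.

65 bp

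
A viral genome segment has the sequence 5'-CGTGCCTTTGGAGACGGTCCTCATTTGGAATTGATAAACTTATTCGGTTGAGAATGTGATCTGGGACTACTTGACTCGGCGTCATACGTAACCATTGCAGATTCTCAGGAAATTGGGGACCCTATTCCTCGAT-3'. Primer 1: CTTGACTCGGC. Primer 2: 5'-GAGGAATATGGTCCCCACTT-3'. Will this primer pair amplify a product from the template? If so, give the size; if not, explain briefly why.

No product — primer 2 has no binding site in the template.

Primer 2 (GAGGAATATGGTCCCCACTT) does not match the top strand, and its reverse complement AAGTGGGGACCATATTCCTC does not match either.
With no annealing site for primer 2, no amplification occurs.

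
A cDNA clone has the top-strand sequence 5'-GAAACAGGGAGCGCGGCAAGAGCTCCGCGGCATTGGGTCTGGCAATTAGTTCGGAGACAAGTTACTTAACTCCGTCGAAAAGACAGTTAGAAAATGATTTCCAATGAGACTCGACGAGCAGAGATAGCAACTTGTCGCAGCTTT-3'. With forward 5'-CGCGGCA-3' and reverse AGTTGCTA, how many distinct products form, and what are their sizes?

The forward primer CGCGGCA matches the top strand at positions 12–18, 26–32.
The reverse primer's reverse complement is TAGCAACT, matching at positions 125–132.
Each forward site pairs with the reverse site to give a product ending at position 132: sizes 121, 107 bp.

Two products: 121 bp, 107 bp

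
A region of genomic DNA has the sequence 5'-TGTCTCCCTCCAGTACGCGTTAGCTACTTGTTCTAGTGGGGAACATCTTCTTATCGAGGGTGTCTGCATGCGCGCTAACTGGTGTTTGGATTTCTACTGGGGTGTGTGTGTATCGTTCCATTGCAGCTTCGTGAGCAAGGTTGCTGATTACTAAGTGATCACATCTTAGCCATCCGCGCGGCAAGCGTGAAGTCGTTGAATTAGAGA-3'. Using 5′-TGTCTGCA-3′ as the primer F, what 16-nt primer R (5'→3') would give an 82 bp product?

5'-AACCTTGCTCACGAAG-3'

The forward primer binds at positions 61–68, so an 82 bp product ends at position 61 + 82 − 1 = 142.
The reverse primer anneals to the top strand over positions 127–142, i.e. to CTTCGTGAGCAAGGTT.
Its sequence written 5'→3' is the reverse complement: AACCTTGCTCACGAAG.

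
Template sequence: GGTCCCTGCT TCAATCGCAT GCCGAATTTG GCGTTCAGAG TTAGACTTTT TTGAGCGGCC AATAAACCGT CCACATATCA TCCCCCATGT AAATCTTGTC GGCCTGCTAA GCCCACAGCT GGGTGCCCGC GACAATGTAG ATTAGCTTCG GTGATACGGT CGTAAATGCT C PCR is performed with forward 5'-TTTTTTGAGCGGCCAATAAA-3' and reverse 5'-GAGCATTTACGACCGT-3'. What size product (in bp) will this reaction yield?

125 bp

The forward primer matches the template at positions 47–66.
Taking the reverse complement of GAGCATTTACGACCGT gives ACGGTCGTAAATGCTC, found at positions 156–171 on the template; the primer anneals here to the top strand with its 3' end pointing upstream.
Product length = (reverse-primer end) − (forward-primer start) + 1 = 171 − 47 + 1 = 125 bp.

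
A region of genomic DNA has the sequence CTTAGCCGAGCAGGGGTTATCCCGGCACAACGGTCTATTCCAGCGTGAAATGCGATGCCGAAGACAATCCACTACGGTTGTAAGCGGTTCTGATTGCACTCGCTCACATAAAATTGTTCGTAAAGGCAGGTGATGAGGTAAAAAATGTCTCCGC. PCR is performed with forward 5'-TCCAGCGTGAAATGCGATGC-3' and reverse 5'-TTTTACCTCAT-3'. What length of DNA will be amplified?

Forward primer TCCAGCGTGAAATGCGATGC is found on the top strand at positions 39–58.
Reverse complement of the reverse primer: ATGAGGTAAAA. This occurs on the top strand at positions 133–143.
Amplicon spans positions 39–143: 105 bp.

105 bp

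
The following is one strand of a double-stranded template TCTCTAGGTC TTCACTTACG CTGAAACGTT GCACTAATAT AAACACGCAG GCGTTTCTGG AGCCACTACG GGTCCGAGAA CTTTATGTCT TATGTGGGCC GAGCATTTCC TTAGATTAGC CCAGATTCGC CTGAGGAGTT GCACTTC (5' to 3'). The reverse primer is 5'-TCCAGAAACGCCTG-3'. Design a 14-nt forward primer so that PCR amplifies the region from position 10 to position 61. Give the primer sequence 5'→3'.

5'-CTTCACTTACGCTG-3'

The reverse primer's reverse complement CAGGCGTTTCTGGA matches the template at positions 48–61; the product starts at position 10.
The forward primer is identical to the top strand over positions 10–23: CTTCACTTACGCTG.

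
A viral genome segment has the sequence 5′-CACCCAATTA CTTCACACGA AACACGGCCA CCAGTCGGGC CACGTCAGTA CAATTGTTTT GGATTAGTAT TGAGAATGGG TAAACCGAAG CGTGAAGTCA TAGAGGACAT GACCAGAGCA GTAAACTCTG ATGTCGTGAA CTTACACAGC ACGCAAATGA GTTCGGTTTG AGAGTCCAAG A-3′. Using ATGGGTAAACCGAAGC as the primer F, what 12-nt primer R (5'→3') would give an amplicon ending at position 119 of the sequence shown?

The forward primer binds at positions 76–91; the product's 3' end on the top strand is position 119.
The reverse primer anneals to the top strand over positions 108–119, i.e. to CATGACCAGAGC.
Its sequence written 5'→3' is the reverse complement: GCTCTGGTCATG.

5'-GCTCTGGTCATG-3'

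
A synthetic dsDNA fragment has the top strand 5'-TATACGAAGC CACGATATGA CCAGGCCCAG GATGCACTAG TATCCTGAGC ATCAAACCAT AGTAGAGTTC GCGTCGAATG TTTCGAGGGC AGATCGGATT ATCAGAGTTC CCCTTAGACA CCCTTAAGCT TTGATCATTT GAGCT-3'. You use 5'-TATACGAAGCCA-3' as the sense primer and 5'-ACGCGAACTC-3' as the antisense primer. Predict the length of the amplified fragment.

Forward primer TATACGAAGCCA is found on the top strand at positions 1–12.
The reverse primer's reverse complement is GAGTTCGCGT, which matches the template at positions 65–74.
The product runs from position 1 to position 74, so its length is 74 − 1 + 1 = 74 bp.

74 bp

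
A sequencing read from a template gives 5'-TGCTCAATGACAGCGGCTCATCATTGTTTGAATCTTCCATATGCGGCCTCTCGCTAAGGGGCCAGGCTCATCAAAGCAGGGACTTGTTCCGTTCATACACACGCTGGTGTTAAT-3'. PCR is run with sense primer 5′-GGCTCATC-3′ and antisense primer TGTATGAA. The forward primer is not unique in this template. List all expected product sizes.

The forward primer GGCTCATC matches the top strand at positions 15–22, 65–72.
The reverse primer's reverse complement is TTCATACA, matching at positions 92–99.
Each forward site pairs with the reverse site to give a product ending at position 99: sizes 85, 35 bp.

85 bp, 35 bp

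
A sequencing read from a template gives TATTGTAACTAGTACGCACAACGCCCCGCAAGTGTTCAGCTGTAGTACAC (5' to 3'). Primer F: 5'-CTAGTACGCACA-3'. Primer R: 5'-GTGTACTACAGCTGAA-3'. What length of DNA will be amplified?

Forward primer CTAGTACGCACA is found on the top strand at positions 9–20.
Reverse complement of the reverse primer: TTCAGCTGTAGTACAC. This occurs on the top strand at positions 35–50.
Amplicon spans positions 9–50: 42 bp.

42 bp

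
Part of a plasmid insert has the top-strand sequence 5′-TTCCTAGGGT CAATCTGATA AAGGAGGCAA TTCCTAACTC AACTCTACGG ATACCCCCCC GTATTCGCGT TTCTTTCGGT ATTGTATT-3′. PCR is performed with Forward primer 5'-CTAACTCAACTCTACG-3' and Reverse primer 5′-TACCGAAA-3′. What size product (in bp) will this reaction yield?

Scanning the template, CTAACTCAACTCTACG occurs at positions 34–49; this primer anneals to the bottom strand there with its 3' end pointing downstream.
Reverse complement of the reverse primer: TTTCGGTA. This occurs on the top strand at positions 74–81.
Product length = (reverse-primer end) − (forward-primer start) + 1 = 81 − 34 + 1 = 48 bp.

48 bp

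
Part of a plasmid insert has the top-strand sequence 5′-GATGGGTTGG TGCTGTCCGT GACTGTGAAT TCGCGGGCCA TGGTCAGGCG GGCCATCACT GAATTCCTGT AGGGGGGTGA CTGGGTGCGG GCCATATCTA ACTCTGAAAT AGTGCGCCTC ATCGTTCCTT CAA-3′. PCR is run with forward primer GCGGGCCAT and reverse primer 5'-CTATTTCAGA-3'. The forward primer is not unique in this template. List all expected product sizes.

The forward primer GCGGGCCAT matches the top strand at positions 33–41, 48–56, 87–95.
The reverse primer's reverse complement is TCTGAAATAG, matching at positions 103–112.
Each forward site pairs with the reverse site to give a product ending at position 112: sizes 80, 65, 26 bp.

80 bp, 65 bp, 26 bp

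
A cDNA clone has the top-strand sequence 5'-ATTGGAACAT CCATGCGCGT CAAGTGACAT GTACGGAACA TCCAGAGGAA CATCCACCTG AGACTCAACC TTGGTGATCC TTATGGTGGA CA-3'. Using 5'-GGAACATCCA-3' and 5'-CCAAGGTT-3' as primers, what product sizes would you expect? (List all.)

71 bp, 40 bp, 28 bp

The forward primer GGAACATCCA matches the top strand at positions 4–13, 35–44, 47–56.
The reverse primer's reverse complement is AACCTTGG, matching at positions 67–74.
Each forward site pairs with the reverse site to give a product ending at position 74: sizes 71, 40, 28 bp.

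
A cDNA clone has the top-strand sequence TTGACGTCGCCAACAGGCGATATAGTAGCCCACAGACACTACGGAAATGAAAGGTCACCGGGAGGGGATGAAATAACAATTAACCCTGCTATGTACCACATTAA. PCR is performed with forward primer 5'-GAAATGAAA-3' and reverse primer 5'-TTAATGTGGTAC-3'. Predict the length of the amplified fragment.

61 bp

Forward primer GAAATGAAA is found on the top strand at positions 44–52.
Taking the reverse complement of TTAATGTGGTAC gives GTACCACATTAA, found at positions 93–104 on the template; the primer anneals here to the top strand with its 3' end pointing upstream.
Amplicon spans positions 44–104: 61 bp.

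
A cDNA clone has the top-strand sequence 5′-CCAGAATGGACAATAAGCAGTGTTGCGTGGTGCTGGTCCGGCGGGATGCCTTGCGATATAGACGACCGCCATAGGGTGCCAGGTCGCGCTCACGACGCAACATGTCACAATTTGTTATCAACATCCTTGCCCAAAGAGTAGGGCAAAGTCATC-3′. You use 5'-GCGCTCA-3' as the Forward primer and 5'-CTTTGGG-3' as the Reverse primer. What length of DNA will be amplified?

51 bp

Scanning the template, GCGCTCA occurs at positions 86–92; this primer anneals to the bottom strand there with its 3' end pointing downstream.
Taking the reverse complement of CTTTGGG gives CCCAAAG, found at positions 130–136 on the template; the primer anneals here to the top strand with its 3' end pointing upstream.
Product length = (reverse-primer end) − (forward-primer start) + 1 = 136 − 86 + 1 = 51 bp.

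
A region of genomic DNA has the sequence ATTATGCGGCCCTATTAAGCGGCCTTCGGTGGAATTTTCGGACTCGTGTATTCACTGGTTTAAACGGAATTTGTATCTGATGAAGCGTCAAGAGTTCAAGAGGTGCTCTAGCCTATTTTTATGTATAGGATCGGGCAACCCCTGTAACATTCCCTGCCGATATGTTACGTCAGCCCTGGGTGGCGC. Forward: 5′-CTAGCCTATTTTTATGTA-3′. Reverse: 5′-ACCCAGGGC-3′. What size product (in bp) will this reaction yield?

74 bp

Forward primer CTAGCCTATTTTTATGTA is found on the top strand at positions 108–125.
Reverse complement of the reverse primer: GCCCTGGGT. This occurs on the top strand at positions 173–181.
Product length = (reverse-primer end) − (forward-primer start) + 1 = 181 − 108 + 1 = 74 bp.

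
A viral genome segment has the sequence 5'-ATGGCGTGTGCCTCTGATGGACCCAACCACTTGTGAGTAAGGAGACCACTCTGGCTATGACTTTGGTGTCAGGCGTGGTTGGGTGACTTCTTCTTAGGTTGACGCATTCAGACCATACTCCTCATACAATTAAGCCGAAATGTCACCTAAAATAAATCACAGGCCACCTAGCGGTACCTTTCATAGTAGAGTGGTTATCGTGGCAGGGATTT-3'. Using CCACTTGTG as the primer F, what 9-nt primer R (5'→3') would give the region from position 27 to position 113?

5'-GTCTGAATG-3'

The product's 3' end on the top strand is position 113.
The reverse primer anneals to the top strand over positions 105–113, i.e. to CATTCAGAC.
Its sequence written 5'→3' is the reverse complement: GTCTGAATG.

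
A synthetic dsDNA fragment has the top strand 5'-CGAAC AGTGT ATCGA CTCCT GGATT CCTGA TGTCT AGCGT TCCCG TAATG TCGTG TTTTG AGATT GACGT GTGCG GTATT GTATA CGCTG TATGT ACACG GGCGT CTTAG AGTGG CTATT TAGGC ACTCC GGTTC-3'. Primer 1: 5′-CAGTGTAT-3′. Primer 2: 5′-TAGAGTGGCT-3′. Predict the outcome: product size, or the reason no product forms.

Primer 1 (CAGTGTAT) matches the top strand at positions 5–12 (3' end points downstream).
Primer 2 (TAGAGTGGCT) also matches the top strand directly, at positions 108–117 — its reverse complement AGCCACTCTA is not present.
Both primers anneal to the bottom strand with 3' ends pointing the same way, so neither can prime synthesis back toward the other.

No product — both primers anneal to the same strand and extend in the same direction.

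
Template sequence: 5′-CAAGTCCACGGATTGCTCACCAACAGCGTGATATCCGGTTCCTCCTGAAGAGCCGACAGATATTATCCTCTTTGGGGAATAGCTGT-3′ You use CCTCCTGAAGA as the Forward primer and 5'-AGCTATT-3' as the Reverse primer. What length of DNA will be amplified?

Scanning the template, CCTCCTGAAGA occurs at positions 41–51; this primer anneals to the bottom strand there with its 3' end pointing downstream.
Taking the reverse complement of AGCTATT gives AATAGCT, found at positions 78–84 on the template; the primer anneals here to the top strand with its 3' end pointing upstream.
Product length = (reverse-primer end) − (forward-primer start) + 1 = 84 − 41 + 1 = 44 bp.

44 bp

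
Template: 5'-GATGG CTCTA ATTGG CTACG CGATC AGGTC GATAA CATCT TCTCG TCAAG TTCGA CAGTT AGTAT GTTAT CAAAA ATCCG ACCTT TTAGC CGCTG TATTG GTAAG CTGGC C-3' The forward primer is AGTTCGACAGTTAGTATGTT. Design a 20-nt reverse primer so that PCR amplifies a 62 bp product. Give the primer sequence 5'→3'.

5'-GCCAGCTTACCAATACAGCG-3'

The forward primer binds at positions 49–68, so a 62 bp product ends at position 49 + 62 − 1 = 110.
The reverse primer anneals to the top strand over positions 91–110, i.e. to CGCTGTATTGGTAAGCTGGC.
Its sequence written 5'→3' is the reverse complement: GCCAGCTTACCAATACAGCG.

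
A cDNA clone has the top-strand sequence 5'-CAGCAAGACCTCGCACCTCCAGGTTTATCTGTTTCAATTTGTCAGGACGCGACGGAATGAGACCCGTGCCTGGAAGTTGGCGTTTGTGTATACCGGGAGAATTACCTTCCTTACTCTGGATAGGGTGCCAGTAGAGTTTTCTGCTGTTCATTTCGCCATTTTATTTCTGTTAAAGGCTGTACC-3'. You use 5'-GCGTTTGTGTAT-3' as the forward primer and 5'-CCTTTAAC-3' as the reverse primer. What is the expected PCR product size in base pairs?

Forward primer GCGTTTGTGTAT is found on the top strand at positions 80–91.
Taking the reverse complement of CCTTTAAC gives GTTAAAGG, found at positions 169–176 on the template; the primer anneals here to the top strand with its 3' end pointing upstream.
Amplicon spans positions 80–176: 97 bp.

97 bp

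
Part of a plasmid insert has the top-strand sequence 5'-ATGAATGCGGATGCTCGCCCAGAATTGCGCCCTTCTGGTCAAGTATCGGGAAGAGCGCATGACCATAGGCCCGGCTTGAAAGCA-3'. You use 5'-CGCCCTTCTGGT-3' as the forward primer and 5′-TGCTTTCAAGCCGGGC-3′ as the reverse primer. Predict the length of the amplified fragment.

The forward primer matches the template at positions 28–39.
Taking the reverse complement of TGCTTTCAAGCCGGGC gives GCCCGGCTTGAAAGCA, found at positions 69–84 on the template; the primer anneals here to the top strand with its 3' end pointing upstream.
Product length = (reverse-primer end) − (forward-primer start) + 1 = 84 − 28 + 1 = 57 bp.

57 bp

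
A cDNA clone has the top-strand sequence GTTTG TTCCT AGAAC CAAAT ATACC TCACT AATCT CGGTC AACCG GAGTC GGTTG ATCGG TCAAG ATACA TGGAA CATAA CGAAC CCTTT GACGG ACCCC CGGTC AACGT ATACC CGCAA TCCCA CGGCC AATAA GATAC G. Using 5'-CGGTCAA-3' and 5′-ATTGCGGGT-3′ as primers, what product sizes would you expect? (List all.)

86 bp, 64 bp, 21 bp

The forward primer CGGTCAA matches the top strand at positions 36–42, 58–64, 101–107.
The reverse primer's reverse complement is ACCCGCAAT, matching at positions 113–121.
Each forward site pairs with the reverse site to give a product ending at position 121: sizes 86, 64, 21 bp.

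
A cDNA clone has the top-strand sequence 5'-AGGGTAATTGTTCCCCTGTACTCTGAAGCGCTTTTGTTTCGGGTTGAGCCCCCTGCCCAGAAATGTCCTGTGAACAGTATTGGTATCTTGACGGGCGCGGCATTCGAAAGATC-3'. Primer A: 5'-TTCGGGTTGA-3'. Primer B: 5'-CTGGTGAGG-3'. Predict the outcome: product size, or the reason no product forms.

No product — primer B has no binding site in the template.

Primer B (CTGGTGAGG) does not match the top strand, and its reverse complement CCTCACCAG does not match either.
With no annealing site for primer B, no amplification occurs.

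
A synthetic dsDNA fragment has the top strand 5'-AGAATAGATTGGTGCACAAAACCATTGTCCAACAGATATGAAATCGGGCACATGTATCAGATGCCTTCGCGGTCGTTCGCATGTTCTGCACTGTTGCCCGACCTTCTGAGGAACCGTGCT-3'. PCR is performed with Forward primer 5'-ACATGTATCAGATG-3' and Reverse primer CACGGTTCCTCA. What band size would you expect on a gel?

69 bp

Scanning the template, ACATGTATCAGATG occurs at positions 50–63; this primer anneals to the bottom strand there with its 3' end pointing downstream.
Taking the reverse complement of CACGGTTCCTCA gives TGAGGAACCGTG, found at positions 107–118 on the template; the primer anneals here to the top strand with its 3' end pointing upstream.
Amplicon spans positions 50–118: 69 bp.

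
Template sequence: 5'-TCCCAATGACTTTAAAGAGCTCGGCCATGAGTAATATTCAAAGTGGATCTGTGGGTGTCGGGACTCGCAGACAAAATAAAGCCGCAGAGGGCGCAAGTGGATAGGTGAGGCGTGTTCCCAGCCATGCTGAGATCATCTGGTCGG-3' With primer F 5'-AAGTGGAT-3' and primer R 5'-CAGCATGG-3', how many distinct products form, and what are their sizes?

The forward primer AAGTGGAT matches the top strand at positions 41–48, 95–102.
The reverse primer's reverse complement is CCATGCTG, matching at positions 122–129.
Each forward site pairs with the reverse site to give a product ending at position 129: sizes 89, 35 bp.

Two products: 89 bp, 35 bp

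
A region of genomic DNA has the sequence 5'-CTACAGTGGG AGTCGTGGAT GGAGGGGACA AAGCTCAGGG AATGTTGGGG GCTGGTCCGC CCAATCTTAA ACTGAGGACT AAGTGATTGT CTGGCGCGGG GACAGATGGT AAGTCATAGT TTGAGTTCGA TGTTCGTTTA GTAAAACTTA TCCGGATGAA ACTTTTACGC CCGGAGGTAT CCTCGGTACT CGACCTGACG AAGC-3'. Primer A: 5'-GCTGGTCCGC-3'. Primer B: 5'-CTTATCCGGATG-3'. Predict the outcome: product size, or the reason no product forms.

No product — both primers anneal to the same strand and extend in the same direction.

Primer A (GCTGGTCCGC) matches the top strand at positions 51–60 (3' end points downstream).
Primer B (CTTATCCGGATG) also matches the top strand directly, at positions 147–158 — its reverse complement CATCCGGATAAG is not present.
Both primers anneal to the bottom strand with 3' ends pointing the same way, so neither can prime synthesis back toward the other.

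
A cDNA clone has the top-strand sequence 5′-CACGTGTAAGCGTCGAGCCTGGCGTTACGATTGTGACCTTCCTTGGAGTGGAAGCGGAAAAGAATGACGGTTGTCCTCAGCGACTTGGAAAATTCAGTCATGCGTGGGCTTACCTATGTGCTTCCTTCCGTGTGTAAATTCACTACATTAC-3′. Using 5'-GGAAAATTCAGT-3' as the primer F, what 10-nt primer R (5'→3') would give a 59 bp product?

The forward primer binds at positions 87–98, so a 59 bp product ends at position 87 + 59 − 1 = 145.
The reverse primer anneals to the top strand over positions 136–145, i.e. to AAATTCACTA.
Its sequence written 5'→3' is the reverse complement: TAGTGAATTT.

5'-TAGTGAATTT-3'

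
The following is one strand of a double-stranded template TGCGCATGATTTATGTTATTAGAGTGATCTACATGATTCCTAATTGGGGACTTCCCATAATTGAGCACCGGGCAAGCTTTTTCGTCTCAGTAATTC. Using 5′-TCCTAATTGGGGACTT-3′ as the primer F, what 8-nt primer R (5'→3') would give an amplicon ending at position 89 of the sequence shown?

5'-TGAGACGA-3'

The forward primer binds at positions 38–53; the product's 3' end on the top strand is position 89.
The reverse primer anneals to the top strand over positions 82–89, i.e. to TCGTCTCA.
Its sequence written 5'→3' is the reverse complement: TGAGACGA.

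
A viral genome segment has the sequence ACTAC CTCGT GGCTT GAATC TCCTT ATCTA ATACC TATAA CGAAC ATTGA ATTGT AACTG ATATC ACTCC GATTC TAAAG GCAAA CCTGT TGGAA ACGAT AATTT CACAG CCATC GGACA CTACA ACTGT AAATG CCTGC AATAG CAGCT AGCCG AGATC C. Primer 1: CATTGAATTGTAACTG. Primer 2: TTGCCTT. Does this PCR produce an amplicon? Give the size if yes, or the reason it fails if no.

Yes — a 40 bp product.

Primer 1 (CATTGAATTGTAACTG) matches the top strand at positions 45–60; it acts as a forward primer.
Primer 2's reverse complement is AAGGCAA, matching the top strand at positions 78–84; it acts as a reverse primer.
The 3' ends face each other across positions 45–84, giving a 40 bp product.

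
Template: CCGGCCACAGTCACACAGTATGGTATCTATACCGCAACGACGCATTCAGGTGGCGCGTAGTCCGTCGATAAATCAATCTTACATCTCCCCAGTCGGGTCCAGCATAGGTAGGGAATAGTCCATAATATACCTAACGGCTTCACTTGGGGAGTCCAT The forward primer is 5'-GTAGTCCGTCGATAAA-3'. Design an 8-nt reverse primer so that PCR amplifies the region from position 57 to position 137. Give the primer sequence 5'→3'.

5'-CCGTTAGG-3'

The product's 3' end on the top strand is position 137.
The reverse primer anneals to the top strand over positions 130–137, i.e. to CCTAACGG.
Its sequence written 5'→3' is the reverse complement: CCGTTAGG.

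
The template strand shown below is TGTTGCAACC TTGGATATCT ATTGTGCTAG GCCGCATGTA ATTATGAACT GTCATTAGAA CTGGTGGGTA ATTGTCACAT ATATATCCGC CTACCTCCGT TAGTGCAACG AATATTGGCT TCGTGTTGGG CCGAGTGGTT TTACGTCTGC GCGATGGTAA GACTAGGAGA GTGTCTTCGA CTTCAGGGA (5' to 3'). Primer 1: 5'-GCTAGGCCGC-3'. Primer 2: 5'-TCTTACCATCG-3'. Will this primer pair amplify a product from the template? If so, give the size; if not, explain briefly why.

Yes — a 137 bp product.

Primer 1 (GCTAGGCCGC) matches the top strand at positions 26–35; it acts as a forward primer.
Primer 2's reverse complement is CGATGGTAAGA, matching the top strand at positions 152–162; it acts as a reverse primer.
The 3' ends face each other across positions 26–162, giving a 137 bp product.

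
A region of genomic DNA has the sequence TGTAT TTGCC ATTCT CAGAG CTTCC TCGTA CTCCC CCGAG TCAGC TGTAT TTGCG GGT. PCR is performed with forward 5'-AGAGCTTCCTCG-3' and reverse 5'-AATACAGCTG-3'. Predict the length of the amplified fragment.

35 bp

The forward primer matches the template at positions 17–28.
Taking the reverse complement of AATACAGCTG gives CAGCTGTATT, found at positions 42–51 on the template; the primer anneals here to the top strand with its 3' end pointing upstream.
Amplicon spans positions 17–51: 35 bp.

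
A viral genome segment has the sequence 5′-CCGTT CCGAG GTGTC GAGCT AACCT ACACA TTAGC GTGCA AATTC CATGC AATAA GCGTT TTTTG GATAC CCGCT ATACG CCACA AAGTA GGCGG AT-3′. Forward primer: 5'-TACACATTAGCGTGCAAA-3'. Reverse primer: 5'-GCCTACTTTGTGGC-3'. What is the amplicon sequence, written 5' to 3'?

Scanning the template, TACACATTAGCGTGCAAA occurs at positions 25–42; this primer anneals to the bottom strand there with its 3' end pointing downstream.
Taking the reverse complement of GCCTACTTTGTGGC gives GCCACAAAGTAGGC, found at positions 80–93 on the template; the primer anneals here to the top strand with its 3' end pointing upstream.
The product is the template from position 25 through 93 (69 bp).

5'-TACACATTAGCGTGCAAATTCCATGCAATAAGCGTTTTTTGGATACCCGCTATACGCCACAAAGTAGGC-3'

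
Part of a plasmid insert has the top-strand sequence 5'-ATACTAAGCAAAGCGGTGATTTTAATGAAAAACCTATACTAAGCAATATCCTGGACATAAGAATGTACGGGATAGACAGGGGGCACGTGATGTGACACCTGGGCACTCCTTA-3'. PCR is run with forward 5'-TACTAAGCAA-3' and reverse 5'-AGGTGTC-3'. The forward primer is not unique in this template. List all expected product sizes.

The forward primer TACTAAGCAA matches the top strand at positions 2–11, 37–46.
The reverse primer's reverse complement is GACACCT, matching at positions 94–100.
Each forward site pairs with the reverse site to give a product ending at position 100: sizes 99, 64 bp.

99 bp, 64 bp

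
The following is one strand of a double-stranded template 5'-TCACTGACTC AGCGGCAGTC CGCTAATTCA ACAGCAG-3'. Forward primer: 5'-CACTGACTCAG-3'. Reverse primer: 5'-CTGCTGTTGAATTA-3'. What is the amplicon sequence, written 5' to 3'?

Scanning the template, CACTGACTCAG occurs at positions 2–12; this primer anneals to the bottom strand there with its 3' end pointing downstream.
The reverse primer's reverse complement is TAATTCAACAGCAG, which matches the template at positions 24–37.
The product is the template from position 2 through 37 (36 bp).

5'-CACTGACTCAGCGGCAGTCCGCTAATTCAACAGCAG-3'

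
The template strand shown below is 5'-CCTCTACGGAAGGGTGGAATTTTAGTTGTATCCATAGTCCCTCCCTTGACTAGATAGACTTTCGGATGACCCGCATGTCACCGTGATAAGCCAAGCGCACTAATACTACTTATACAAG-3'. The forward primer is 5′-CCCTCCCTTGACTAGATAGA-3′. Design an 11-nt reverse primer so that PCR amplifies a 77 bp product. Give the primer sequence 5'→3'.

5'-GTATAAGTAGT-3'

The forward primer binds at positions 39–58, so a 77 bp product ends at position 39 + 77 − 1 = 115.
The reverse primer anneals to the top strand over positions 105–115, i.e. to ACTACTTATAC.
Its sequence written 5'→3' is the reverse complement: GTATAAGTAGT.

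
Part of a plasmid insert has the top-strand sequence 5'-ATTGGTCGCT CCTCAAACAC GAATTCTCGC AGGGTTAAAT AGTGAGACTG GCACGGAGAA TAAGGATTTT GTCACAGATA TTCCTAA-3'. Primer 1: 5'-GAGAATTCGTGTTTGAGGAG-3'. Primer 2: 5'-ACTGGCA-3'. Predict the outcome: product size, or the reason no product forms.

No product — the primers' 3' ends point away from each other.

Primer 1 (GAGAATTCGTGTTTGAGGAG) has reverse complement CTCCTCAAACACGAATTCTC, which matches the top strand at positions 9–28; primer 1 anneals to the top strand there with its 3' end pointing upstream toward position 9.
Primer 2 (ACTGGCA) matches the top strand directly at positions 47–53; it anneals to the bottom strand with its 3' end pointing downstream toward position 53.
The 3' ends diverge (primer 1 extends toward position 1, primer 2 toward position 87), so the primers never converge on a shared product.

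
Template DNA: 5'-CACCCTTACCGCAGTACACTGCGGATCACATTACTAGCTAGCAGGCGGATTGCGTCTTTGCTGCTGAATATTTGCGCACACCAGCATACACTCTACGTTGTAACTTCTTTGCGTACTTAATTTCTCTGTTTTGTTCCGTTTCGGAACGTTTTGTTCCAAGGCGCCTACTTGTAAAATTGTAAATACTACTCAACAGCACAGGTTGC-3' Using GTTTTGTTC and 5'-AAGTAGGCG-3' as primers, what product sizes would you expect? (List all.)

The forward primer GTTTTGTTC matches the top strand at positions 128–136, 148–156.
The reverse primer's reverse complement is CGCCTACTT, matching at positions 162–170.
Each forward site pairs with the reverse site to give a product ending at position 170: sizes 43, 23 bp.

43 bp, 23 bp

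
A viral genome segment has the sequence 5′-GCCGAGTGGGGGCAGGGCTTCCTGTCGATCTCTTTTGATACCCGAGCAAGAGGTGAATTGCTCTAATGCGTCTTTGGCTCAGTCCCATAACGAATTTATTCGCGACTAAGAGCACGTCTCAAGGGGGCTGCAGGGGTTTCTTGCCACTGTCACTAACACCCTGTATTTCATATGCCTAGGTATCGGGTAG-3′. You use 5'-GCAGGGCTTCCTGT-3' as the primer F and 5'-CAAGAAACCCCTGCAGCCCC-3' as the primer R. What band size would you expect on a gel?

132 bp

The forward primer matches the template at positions 12–25.
The reverse primer's reverse complement is GGGGCTGCAGGGGTTTCTTG, which matches the template at positions 124–143.
Product length = (reverse-primer end) − (forward-primer start) + 1 = 143 − 12 + 1 = 132 bp.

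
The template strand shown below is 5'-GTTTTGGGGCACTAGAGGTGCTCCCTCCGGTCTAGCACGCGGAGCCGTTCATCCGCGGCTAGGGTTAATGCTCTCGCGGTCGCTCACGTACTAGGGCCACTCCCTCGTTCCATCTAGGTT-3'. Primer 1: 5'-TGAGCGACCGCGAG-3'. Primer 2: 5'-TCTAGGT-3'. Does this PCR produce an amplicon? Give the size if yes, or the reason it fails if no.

Primer 1 (TGAGCGACCGCGAG) has reverse complement CTCGCGGTCGCTCA, which matches the top strand at positions 73–86; primer 1 anneals to the top strand there with its 3' end pointing upstream toward position 73.
Primer 2 (TCTAGGT) matches the top strand directly at positions 113–119; it anneals to the bottom strand with its 3' end pointing downstream toward position 119.
The 3' ends diverge (primer 1 extends toward position 1, primer 2 toward position 120), so the primers never converge on a shared product.

No product — the primers' 3' ends point away from each other.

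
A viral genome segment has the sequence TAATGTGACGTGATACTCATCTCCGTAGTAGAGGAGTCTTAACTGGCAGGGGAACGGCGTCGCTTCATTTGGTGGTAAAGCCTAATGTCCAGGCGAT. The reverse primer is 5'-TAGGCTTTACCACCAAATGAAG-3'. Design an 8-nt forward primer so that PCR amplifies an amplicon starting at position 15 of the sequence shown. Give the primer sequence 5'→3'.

The reverse primer's reverse complement CTTCATTTGGTGGTAAAGCCTA matches the template at positions 63–84; the product starts at position 15.
The forward primer is identical to the top strand over positions 15–22: ACTCATCT.

5'-ACTCATCT-3'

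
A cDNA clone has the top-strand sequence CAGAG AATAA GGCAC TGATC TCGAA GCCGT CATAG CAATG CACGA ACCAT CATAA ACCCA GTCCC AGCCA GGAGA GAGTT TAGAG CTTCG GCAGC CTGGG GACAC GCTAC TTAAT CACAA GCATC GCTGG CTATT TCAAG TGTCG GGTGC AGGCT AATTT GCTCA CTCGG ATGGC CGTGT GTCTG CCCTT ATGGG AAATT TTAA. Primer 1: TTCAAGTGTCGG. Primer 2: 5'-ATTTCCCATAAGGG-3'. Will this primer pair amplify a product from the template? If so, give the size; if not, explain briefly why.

Yes — a 65 bp product.

Primer 1 (TTCAAGTGTCGG) matches the top strand at positions 135–146; it acts as a forward primer.
Primer 2's reverse complement is CCCTTATGGGAAAT, matching the top strand at positions 186–199; it acts as a reverse primer.
The 3' ends face each other across positions 135–199, giving a 65 bp product.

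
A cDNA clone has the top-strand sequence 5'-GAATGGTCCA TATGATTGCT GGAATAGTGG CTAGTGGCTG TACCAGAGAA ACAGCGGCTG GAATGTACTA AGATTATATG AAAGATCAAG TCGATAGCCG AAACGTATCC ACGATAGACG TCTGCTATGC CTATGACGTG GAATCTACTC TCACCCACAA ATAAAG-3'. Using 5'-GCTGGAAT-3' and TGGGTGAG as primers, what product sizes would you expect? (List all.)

140 bp, 101 bp

The forward primer GCTGGAAT matches the top strand at positions 18–25, 57–64.
The reverse primer's reverse complement is CTCACCCA, matching at positions 150–157.
Each forward site pairs with the reverse site to give a product ending at position 157: sizes 140, 101 bp.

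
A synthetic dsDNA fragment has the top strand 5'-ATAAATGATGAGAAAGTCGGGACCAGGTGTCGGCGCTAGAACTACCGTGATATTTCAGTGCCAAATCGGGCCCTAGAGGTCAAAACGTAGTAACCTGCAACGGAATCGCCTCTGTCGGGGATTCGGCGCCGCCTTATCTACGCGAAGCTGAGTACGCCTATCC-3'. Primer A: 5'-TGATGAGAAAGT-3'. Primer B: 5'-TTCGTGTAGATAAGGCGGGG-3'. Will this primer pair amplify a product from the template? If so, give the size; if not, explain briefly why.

Primer B (TTCGTGTAGATAAGGCGGGG) does not match the top strand, and its reverse complement CCCCGCCTTATCTACACGAA does not match either.
With no annealing site for primer B, no amplification occurs.

No product — primer B has no binding site in the template.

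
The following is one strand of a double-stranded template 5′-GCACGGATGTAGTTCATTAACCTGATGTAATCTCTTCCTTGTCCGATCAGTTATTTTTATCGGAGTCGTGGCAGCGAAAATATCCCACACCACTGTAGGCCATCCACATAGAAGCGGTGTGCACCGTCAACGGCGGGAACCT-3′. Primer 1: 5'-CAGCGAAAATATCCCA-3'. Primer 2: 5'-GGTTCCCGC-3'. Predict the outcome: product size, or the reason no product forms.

Yes — a 70 bp product.

Primer 1 (CAGCGAAAATATCCCA) matches the top strand at positions 72–87; it acts as a forward primer.
Primer 2's reverse complement is GCGGGAACC, matching the top strand at positions 133–141; it acts as a reverse primer.
The 3' ends face each other across positions 72–141, giving a 70 bp product.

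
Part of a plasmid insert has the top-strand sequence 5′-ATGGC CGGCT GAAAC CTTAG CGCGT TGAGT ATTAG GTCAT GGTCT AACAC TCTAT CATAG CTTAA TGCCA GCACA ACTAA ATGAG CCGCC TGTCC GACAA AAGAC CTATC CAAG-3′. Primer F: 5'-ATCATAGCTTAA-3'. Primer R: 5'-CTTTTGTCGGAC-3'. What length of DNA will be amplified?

50 bp

Scanning the template, ATCATAGCTTAA occurs at positions 54–65; this primer anneals to the bottom strand there with its 3' end pointing downstream.
Reverse complement of the reverse primer: GTCCGACAAAAG. This occurs on the top strand at positions 92–103.
The product runs from position 54 to position 103, so its length is 103 − 54 + 1 = 50 bp.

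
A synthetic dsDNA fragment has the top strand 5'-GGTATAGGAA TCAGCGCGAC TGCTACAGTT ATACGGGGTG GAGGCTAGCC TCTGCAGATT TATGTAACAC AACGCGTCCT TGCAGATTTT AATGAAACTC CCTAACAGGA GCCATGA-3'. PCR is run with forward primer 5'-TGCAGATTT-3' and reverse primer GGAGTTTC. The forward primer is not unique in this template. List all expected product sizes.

The forward primer TGCAGATTT matches the top strand at positions 53–61, 81–89.
The reverse primer's reverse complement is GAAACTCC, matching at positions 94–101.
Each forward site pairs with the reverse site to give a product ending at position 101: sizes 49, 21 bp.

49 bp, 21 bp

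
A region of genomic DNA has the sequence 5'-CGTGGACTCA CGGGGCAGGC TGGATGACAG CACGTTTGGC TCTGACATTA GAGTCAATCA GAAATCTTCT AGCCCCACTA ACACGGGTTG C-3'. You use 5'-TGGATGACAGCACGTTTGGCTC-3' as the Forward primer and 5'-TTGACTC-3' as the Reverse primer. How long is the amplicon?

37 bp

Forward primer TGGATGACAGCACGTTTGGCTC is found on the top strand at positions 21–42.
The reverse primer's reverse complement is GAGTCAA, which matches the template at positions 51–57.
The product runs from position 21 to position 57, so its length is 57 − 21 + 1 = 37 bp.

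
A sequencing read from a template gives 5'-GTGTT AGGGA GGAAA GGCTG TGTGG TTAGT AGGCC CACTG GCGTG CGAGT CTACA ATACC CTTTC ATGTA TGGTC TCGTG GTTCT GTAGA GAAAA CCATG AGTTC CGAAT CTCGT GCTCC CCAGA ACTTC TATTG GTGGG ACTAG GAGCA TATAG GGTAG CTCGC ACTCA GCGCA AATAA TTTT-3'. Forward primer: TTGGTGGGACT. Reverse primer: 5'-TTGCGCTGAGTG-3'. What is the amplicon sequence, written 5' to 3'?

5'-TTGGTGGGACTAGGAGCATATAGGGTAGCTCGCACTCAGCGCAA-3'

Scanning the template, TTGGTGGGACT occurs at positions 133–143; this primer anneals to the bottom strand there with its 3' end pointing downstream.
Taking the reverse complement of TTGCGCTGAGTG gives CACTCAGCGCAA, found at positions 165–176 on the template; the primer anneals here to the top strand with its 3' end pointing upstream.
The product is the template from position 133 through 176 (44 bp).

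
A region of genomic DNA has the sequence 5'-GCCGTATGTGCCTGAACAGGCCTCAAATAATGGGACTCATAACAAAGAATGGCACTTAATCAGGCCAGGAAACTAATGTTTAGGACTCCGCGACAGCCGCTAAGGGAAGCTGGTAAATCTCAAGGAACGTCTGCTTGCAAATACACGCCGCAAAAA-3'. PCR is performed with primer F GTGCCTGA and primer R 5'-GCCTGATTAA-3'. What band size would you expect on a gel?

Forward primer GTGCCTGA is found on the top strand at positions 8–15.
Taking the reverse complement of GCCTGATTAA gives TTAATCAGGC, found at positions 56–65 on the template; the primer anneals here to the top strand with its 3' end pointing upstream.
Amplicon spans positions 8–65: 58 bp.

58 bp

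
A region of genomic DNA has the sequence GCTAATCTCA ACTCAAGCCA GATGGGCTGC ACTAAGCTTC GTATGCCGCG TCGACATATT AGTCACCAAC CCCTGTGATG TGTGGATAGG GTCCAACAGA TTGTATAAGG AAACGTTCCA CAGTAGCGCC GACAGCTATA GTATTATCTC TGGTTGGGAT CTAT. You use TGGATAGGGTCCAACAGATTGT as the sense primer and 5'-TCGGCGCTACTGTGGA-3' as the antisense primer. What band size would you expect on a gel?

50 bp

Scanning the template, TGGATAGGGTCCAACAGATTGT occurs at positions 83–104; this primer anneals to the bottom strand there with its 3' end pointing downstream.
Taking the reverse complement of TCGGCGCTACTGTGGA gives TCCACAGTAGCGCCGA, found at positions 117–132 on the template; the primer anneals here to the top strand with its 3' end pointing upstream.
The product runs from position 83 to position 132, so its length is 132 − 83 + 1 = 50 bp.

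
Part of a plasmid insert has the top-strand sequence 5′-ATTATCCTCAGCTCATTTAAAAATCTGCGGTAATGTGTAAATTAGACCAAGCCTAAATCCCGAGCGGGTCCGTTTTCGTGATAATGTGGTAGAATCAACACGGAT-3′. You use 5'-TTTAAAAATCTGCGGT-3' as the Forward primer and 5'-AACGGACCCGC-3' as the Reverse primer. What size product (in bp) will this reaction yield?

The forward primer matches the template at positions 16–31.
The reverse primer's reverse complement is GCGGGTCCGTT, which matches the template at positions 64–74.
Amplicon spans positions 16–74: 59 bp.

59 bp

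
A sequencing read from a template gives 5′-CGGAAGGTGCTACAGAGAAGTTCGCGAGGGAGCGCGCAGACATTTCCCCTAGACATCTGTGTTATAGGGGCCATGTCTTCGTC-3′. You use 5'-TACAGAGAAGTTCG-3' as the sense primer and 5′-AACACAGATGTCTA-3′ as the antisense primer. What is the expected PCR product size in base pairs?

53 bp

Forward primer TACAGAGAAGTTCG is found on the top strand at positions 11–24.
Reverse complement of the reverse primer: TAGACATCTGTGTT. This occurs on the top strand at positions 50–63.
Product length = (reverse-primer end) − (forward-primer start) + 1 = 63 − 11 + 1 = 53 bp.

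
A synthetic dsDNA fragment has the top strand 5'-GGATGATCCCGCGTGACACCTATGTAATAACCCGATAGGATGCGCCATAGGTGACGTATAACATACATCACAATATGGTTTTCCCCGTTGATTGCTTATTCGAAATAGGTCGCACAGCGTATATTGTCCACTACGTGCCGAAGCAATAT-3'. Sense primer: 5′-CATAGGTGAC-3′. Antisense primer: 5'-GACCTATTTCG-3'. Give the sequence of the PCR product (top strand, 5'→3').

Forward primer CATAGGTGAC is found on the top strand at positions 46–55.
The reverse primer's reverse complement is CGAAATAGGTC, which matches the template at positions 101–111.
The product is the template from position 46 through 111 (66 bp).

5'-CATAGGTGACGTATAACATACATCACAATATGGTTTTCCCCGTTGATTGCTTATTCGAAATAGGTC-3'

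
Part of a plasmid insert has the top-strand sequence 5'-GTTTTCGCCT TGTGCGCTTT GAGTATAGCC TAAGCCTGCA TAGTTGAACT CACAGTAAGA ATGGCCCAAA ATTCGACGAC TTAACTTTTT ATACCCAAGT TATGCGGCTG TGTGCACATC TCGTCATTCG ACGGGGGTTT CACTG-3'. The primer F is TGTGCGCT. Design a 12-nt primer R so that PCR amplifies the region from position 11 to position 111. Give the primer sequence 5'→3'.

5'-ACAGCCGCATAA-3'

The product's 3' end on the top strand is position 111.
The reverse primer anneals to the top strand over positions 100–111, i.e. to TTATGCGGCTGT.
Its sequence written 5'→3' is the reverse complement: ACAGCCGCATAA.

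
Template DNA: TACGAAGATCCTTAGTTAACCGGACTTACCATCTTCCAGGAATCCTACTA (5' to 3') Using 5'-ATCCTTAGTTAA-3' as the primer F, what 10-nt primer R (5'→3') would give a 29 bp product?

The forward primer binds at positions 8–19, so a 29 bp product ends at position 8 + 29 − 1 = 36.
The reverse primer anneals to the top strand over positions 27–36, i.e. to TACCATCTTC.
Its sequence written 5'→3' is the reverse complement: GAAGATGGTA.

5'-GAAGATGGTA-3'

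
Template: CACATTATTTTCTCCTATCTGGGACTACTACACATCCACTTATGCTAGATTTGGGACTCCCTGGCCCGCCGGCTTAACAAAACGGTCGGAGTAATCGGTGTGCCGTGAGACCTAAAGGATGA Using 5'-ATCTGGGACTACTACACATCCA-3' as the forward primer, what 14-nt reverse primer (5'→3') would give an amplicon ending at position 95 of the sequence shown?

The forward primer binds at positions 17–38; the product's 3' end on the top strand is position 95.
The reverse primer anneals to the top strand over positions 82–95, i.e. to ACGGTCGGAGTAAT.
Its sequence written 5'→3' is the reverse complement: ATTACTCCGACCGT.

5'-ATTACTCCGACCGT-3'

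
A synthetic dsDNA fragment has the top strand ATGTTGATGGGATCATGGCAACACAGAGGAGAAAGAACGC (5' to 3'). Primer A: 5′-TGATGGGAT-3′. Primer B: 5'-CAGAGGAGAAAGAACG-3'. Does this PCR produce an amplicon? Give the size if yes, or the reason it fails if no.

No product — both primers anneal to the same strand and extend in the same direction.

Primer A (TGATGGGAT) matches the top strand at positions 5–13 (3' end points downstream).
Primer B (CAGAGGAGAAAGAACG) also matches the top strand directly, at positions 24–39 — its reverse complement CGTTCTTTCTCCTCTG is not present.
Both primers anneal to the bottom strand with 3' ends pointing the same way, so neither can prime synthesis back toward the other.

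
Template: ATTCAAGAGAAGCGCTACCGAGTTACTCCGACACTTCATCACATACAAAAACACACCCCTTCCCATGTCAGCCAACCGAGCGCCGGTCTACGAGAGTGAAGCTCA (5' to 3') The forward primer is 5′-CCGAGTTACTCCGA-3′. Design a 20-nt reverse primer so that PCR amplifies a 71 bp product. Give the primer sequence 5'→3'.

The forward primer binds at positions 18–31, so a 71 bp product ends at position 18 + 71 − 1 = 88.
The reverse primer anneals to the top strand over positions 69–88, i.e. to CAGCCAACCGAGCGCCGGTC.
Its sequence written 5'→3' is the reverse complement: GACCGGCGCTCGGTTGGCTG.

5'-GACCGGCGCTCGGTTGGCTG-3'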